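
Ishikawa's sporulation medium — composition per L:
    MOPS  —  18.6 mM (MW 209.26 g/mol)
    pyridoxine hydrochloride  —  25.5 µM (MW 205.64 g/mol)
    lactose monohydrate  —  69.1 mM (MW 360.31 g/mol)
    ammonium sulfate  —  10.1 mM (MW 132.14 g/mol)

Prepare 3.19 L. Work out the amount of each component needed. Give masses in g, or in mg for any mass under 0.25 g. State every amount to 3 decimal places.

Working volume: 3.19 L.
MOPS: 18.6 mmol/L × 209.26 g/mol × 3.19 L ÷ 1000 = 12.416 g
pyridoxine hydrochloride: 25.5 µmol/L × 205.64 g/mol × 3.19 L ÷ 1000 = 16.728 mg
lactose monohydrate: 69.1 mmol/L × 360.31 g/mol × 3.19 L ÷ 1000 = 79.423 g
ammonium sulfate: 10.1 mmol/L × 132.14 g/mol × 3.19 L ÷ 1000 = 4.257 g

MOPS 12.416 g; pyridoxine hydrochloride 16.728 mg; lactose monohydrate 79.423 g; ammonium sulfate 4.257 g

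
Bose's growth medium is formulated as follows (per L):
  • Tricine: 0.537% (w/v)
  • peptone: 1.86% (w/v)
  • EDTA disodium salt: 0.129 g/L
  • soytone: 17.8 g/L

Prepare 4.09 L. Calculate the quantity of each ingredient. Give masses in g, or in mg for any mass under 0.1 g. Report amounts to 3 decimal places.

Tricine 21.963 g; peptone 76.074 g; EDTA disodium salt 0.528 g; soytone 72.802 g

Working volume: 4.09 L.
Tricine: 0.537% w/v = 5.37 g/L → 5.37 × 4.09 L = 21.963 g
peptone: 1.86% w/v = 18.6 g/L → 18.6 × 4.09 L = 76.074 g
EDTA disodium salt: 0.129 g/L × 4.09 L = 0.528 g
soytone: 17.8 g/L × 4.09 L = 72.802 g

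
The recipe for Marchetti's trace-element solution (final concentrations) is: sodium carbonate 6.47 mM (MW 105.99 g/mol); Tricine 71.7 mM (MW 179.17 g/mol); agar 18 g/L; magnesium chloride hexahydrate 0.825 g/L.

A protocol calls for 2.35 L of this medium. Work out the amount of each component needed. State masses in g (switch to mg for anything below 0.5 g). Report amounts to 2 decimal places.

sodium carbonate 1.61 g; Tricine 30.19 g; agar 42.30 g; magnesium chloride hexahydrate 1.94 g

Scale factor relative to 1 L: 2.35.
sodium carbonate: 6.47 mmol/L × 105.99 g/mol × 2.35 L ÷ 1000 = 1.61 g
Tricine: 71.7 mmol/L × 179.17 g/mol × 2.35 L ÷ 1000 = 30.19 g
agar: 18 g/L × 2.35 L = 42.30 g
magnesium chloride hexahydrate: 0.825 g/L × 2.35 L = 1.94 g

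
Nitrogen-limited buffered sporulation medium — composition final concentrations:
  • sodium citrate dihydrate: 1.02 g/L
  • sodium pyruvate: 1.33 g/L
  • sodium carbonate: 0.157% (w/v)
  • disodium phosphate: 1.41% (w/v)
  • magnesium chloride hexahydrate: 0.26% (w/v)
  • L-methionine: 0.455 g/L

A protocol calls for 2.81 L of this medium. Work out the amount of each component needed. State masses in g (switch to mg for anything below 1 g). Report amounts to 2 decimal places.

sodium citrate dihydrate 2.87 g; sodium pyruvate 3.74 g; sodium carbonate 4.41 g; disodium phosphate 39.62 g; magnesium chloride hexahydrate 7.31 g; L-methionine 1.28 g

Working volume: 2.81 L.
sodium citrate dihydrate: 1.02 g/L × 2.81 L = 2.87 g
sodium pyruvate: 1.33 g/L × 2.81 L = 3.74 g
sodium carbonate: 0.157% w/v = 1.57 g/L → 1.57 × 2.81 L = 4.41 g
disodium phosphate: 1.41 g per 100 mL × 2810 mL ÷ 100 = 39.62 g
magnesium chloride hexahydrate: 0.26% w/v = 2.6 g/L → 2.6 × 2.81 L = 7.31 g
L-methionine: 0.455 g/L × 2.81 L = 1.28 g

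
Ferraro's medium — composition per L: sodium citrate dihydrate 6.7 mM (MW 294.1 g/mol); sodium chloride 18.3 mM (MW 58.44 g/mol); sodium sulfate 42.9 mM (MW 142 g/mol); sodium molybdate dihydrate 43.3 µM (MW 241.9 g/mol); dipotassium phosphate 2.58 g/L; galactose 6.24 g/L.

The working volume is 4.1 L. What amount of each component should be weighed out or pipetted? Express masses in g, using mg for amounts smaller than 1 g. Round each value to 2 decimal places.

Scale factor relative to 1 L: 4.1.
sodium citrate dihydrate: 6.7 mmol/L × 294.1 g/mol × 4.1 L ÷ 1000 = 8.08 g
sodium chloride: 18.3 mmol/L × 58.44 g/mol × 4.1 L ÷ 1000 = 4.38 g
sodium sulfate: 42.9 mmol/L × 142 g/mol × 4.1 L ÷ 1000 = 24.98 g
sodium molybdate dihydrate: 43.3 µmol/L × 241.9 g/mol × 4.1 L ÷ 1000 = 42.94 mg
dipotassium phosphate: 2.58 g/L × 4.1 L = 10.58 g
galactose: 6.24 g/L × 4.1 L = 25.58 g

sodium citrate dihydrate 8.08 g; sodium chloride 4.38 g; sodium sulfate 24.98 g; sodium molybdate dihydrate 42.94 mg; dipotassium phosphate 10.58 g; galactose 25.58 g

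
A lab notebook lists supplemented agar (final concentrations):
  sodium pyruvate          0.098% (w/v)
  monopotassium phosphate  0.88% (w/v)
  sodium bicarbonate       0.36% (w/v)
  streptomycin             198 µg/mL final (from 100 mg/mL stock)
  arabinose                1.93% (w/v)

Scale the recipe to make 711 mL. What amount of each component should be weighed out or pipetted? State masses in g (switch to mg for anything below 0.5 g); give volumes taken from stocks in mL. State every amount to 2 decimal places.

sodium pyruvate 0.70 g; monopotassium phosphate 6.26 g; sodium bicarbonate 2.56 g; streptomycin 1.41 mL; arabinose 13.72 g

Target volume = 711 mL = 0.711 L.
sodium pyruvate: 0.098 g per 100 mL × 711 mL ÷ 100 = 0.70 g
monopotassium phosphate: 0.88 g per 100 mL × 711 mL ÷ 100 = 6.26 g
sodium bicarbonate: 0.36% w/v = 3.6 g/L → 3.6 × 0.711 L = 2.56 g
streptomycin: dilute stock: 198 µg/mL × 711 mL ÷ 100000 µg/mL = 1.41 mL
arabinose: 1.93 g per 100 mL × 711 mL ÷ 100 = 13.72 g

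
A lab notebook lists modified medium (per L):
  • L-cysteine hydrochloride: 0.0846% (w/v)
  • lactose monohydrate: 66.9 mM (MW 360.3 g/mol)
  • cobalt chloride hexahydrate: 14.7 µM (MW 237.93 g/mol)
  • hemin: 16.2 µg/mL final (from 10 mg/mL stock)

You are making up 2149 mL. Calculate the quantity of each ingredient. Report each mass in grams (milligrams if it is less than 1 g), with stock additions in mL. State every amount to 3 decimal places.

Scale factor relative to 1 L: 2.149.
L-cysteine hydrochloride: 0.0846% w/v = 0.846 g/L → 0.846 × 2.149 L = 1.818 g
lactose monohydrate: 66.9 mmol/L × 360.3 g/mol × 2.149 L ÷ 1000 = 51.800 g
cobalt chloride hexahydrate: 14.7 µmol/L × 237.93 g/mol × 2.149 L ÷ 1000 = 7.516 mg
hemin: dilute stock: 16.2 µg/mL × 2149 mL ÷ 10000 µg/mL = 3.481 mL

L-cysteine hydrochloride 1.818 g; lactose monohydrate 51.800 g; cobalt chloride hexahydrate 7.516 mg; hemin 3.481 mL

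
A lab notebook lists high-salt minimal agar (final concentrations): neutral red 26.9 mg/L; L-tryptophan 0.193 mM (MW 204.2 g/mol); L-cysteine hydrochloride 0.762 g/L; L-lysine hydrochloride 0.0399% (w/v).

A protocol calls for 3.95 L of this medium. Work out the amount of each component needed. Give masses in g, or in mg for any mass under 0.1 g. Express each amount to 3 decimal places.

neutral red 0.106 g; L-tryptophan 0.156 g; L-cysteine hydrochloride 3.010 g; L-lysine hydrochloride 1.576 g

Working volume: 3.95 L.
neutral red: 26.9 mg/L × 3.95 L = 106.255 mg = 0.106 g
L-tryptophan: 0.193 mmol/L × 204.2 g/mol × 3.95 L ÷ 1000 = 0.156 g
L-cysteine hydrochloride: 0.762 g/L × 3.95 L = 3.010 g
L-lysine hydrochloride: 0.0399 g per 100 mL × 3950 mL ÷ 100 = 1.576 g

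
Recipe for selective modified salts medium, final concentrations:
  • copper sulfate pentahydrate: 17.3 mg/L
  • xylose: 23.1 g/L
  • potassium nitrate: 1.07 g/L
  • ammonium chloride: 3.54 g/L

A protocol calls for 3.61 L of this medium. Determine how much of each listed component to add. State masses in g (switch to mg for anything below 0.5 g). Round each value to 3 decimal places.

copper sulfate pentahydrate 62.453 mg; xylose 83.391 g; potassium nitrate 3.863 g; ammonium chloride 12.779 g

Working volume: 3.61 L.
copper sulfate pentahydrate: 17.3 mg/L × 3.61 L = 62.453 mg
xylose: 23.1 g/L × 3.61 L = 83.391 g
potassium nitrate: 1.07 g/L × 3.61 L = 3.863 g
ammonium chloride: 3.54 g/L × 3.61 L = 12.779 g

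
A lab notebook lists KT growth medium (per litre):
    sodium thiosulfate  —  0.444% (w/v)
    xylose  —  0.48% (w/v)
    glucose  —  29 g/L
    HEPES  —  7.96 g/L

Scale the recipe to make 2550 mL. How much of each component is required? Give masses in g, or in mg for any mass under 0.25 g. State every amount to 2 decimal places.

Working volume: 2550 mL = 2.55 L.
sodium thiosulfate: 0.444 g per 100 mL × 2550 mL ÷ 100 = 11.32 g
xylose: 0.48 g per 100 mL × 2550 mL ÷ 100 = 12.24 g
glucose: 29 g/L × 2.55 L = 73.95 g
HEPES: 7.96 g/L × 2.55 L = 20.30 g

sodium thiosulfate 11.32 g; xylose 12.24 g; glucose 73.95 g; HEPES 20.30 g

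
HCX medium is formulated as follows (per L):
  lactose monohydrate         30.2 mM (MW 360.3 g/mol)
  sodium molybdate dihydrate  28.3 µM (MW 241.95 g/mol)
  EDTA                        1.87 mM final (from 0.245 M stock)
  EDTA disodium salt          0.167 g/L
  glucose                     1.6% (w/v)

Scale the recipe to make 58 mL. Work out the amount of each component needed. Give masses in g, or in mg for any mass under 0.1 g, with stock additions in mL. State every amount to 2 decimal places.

lactose monohydrate 0.63 g; sodium molybdate dihydrate 0.40 mg; EDTA 0.44 mL; EDTA disodium salt 9.69 mg; glucose 0.93 g

Target volume = 58 mL = 0.058 L.
lactose monohydrate: 30.2 mmol/L × 360.3 g/mol × 0.058 L ÷ 1000 = 0.63 g
sodium molybdate dihydrate: 28.3 µmol/L × 241.95 g/mol × 0.058 L ÷ 1000 = 0.40 mg
EDTA: dilute stock: 1.87 mM × 58 mL ÷ 245 mM = 0.44 mL
EDTA disodium salt: 0.167 g/L × 0.058 L = 0.009686 g = 9.69 mg
glucose: 1.6 g per 100 mL × 58 mL ÷ 100 = 0.93 g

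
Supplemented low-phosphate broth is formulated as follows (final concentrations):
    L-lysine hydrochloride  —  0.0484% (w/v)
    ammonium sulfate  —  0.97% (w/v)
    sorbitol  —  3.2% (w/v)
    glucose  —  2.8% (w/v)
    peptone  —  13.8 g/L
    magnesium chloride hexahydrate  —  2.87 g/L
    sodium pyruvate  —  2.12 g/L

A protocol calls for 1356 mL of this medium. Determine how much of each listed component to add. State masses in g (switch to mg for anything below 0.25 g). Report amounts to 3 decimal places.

Working volume: 1356 mL = 1.356 L.
L-lysine hydrochloride: 0.0484 g per 100 mL × 1356 mL ÷ 100 = 0.656 g
ammonium sulfate: 0.97 g per 100 mL × 1356 mL ÷ 100 = 13.153 g
sorbitol: 3.2% w/v = 32 g/L → 32 × 1.356 L = 43.392 g
glucose: 2.8% w/v = 28 g/L → 28 × 1.356 L = 37.968 g
peptone: 13.8 g/L × 1.356 L = 18.713 g
magnesium chloride hexahydrate: 2.87 g/L × 1.356 L = 3.892 g
sodium pyruvate: 2.12 g/L × 1.356 L = 2.875 g

L-lysine hydrochloride 0.656 g; ammonium sulfate 13.153 g; sorbitol 43.392 g; glucose 37.968 g; peptone 18.713 g; magnesium chloride hexahydrate 3.892 g; sodium pyruvate 2.875 g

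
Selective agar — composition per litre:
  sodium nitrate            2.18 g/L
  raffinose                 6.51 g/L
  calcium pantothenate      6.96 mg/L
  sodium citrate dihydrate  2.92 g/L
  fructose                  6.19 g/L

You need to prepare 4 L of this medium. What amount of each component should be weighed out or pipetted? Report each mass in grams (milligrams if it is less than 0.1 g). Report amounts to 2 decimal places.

Working volume: 4 L.
sodium nitrate: 2.18 g/L × 4 L = 8.72 g
raffinose: 6.51 g/L × 4 L = 26.04 g
calcium pantothenate: 6.96 mg/L × 4 L = 27.84 mg
sodium citrate dihydrate: 2.92 g/L × 4 L = 11.68 g
fructose: 6.19 g/L × 4 L = 24.76 g

sodium nitrate 8.72 g; raffinose 26.04 g; calcium pantothenate 27.84 mg; sodium citrate dihydrate 11.68 g; fructose 24.76 g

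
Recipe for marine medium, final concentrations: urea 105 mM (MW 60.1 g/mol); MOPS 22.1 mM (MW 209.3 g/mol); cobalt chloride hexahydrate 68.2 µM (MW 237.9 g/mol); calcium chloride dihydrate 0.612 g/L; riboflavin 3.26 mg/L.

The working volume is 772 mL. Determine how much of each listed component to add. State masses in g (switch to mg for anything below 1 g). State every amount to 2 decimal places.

urea 4.87 g; MOPS 3.57 g; cobalt chloride hexahydrate 12.53 mg; calcium chloride dihydrate 472.46 mg; riboflavin 2.52 mg

Target volume = 772 mL = 0.772 L.
urea: 105 mmol/L × 60.1 g/mol × 0.772 L ÷ 1000 = 4.87 g
MOPS: 22.1 mmol/L × 209.3 g/mol × 0.772 L ÷ 1000 = 3.57 g
cobalt chloride hexahydrate: 68.2 µmol/L × 237.9 g/mol × 0.772 L ÷ 1000 = 12.53 mg
calcium chloride dihydrate: 0.612 g/L × 0.772 L = 0.472464 g = 472.46 mg
riboflavin: 3.26 mg/L × 0.772 L = 2.52 mg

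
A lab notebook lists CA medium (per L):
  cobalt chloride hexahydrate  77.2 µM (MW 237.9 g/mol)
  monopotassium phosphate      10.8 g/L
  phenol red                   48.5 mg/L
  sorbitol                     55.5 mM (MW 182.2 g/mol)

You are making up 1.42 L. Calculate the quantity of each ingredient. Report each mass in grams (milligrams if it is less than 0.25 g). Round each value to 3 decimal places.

cobalt chloride hexahydrate 26.080 mg; monopotassium phosphate 15.336 g; phenol red 68.870 mg; sorbitol 14.359 g

Scale factor relative to 1 L: 1.42.
cobalt chloride hexahydrate: 77.2 µmol/L × 237.9 g/mol × 1.42 L ÷ 1000 = 26.080 mg
monopotassium phosphate: 10.8 g/L × 1.42 L = 15.336 g
phenol red: 48.5 mg/L × 1.42 L = 68.870 mg
sorbitol: 55.5 mmol/L × 182.2 g/mol × 1.42 L ÷ 1000 = 14.359 g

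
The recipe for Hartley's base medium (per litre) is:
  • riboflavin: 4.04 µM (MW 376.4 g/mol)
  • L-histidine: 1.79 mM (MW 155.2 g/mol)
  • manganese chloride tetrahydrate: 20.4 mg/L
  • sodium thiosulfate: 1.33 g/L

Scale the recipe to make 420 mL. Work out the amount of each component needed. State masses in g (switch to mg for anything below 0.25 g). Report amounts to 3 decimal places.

Target volume = 420 mL = 0.42 L.
riboflavin: 4.04 µmol/L × 376.4 g/mol × 0.42 L ÷ 1000 = 0.639 mg
L-histidine: 1.79 mmol/L × 155.2 mg/mmol × 0.42 L = 116.679 mg
manganese chloride tetrahydrate: 20.4 mg/L × 0.42 L = 8.568 mg
sodium thiosulfate: 1.33 g/L × 0.42 L = 0.559 g

riboflavin 0.639 mg; L-histidine 116.679 mg; manganese chloride tetrahydrate 8.568 mg; sodium thiosulfate 0.559 g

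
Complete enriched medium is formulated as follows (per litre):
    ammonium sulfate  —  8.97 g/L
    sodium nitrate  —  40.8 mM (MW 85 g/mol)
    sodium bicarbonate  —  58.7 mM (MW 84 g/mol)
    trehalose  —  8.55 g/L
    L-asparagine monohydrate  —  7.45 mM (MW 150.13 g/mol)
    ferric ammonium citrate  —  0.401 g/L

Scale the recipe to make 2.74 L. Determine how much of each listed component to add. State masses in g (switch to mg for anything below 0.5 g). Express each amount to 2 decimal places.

Scale factor relative to 1 L: 2.74.
ammonium sulfate: 8.97 g/L × 2.74 L = 24.58 g
sodium nitrate: 40.8 mmol/L × 85 g/mol × 2.74 L ÷ 1000 = 9.50 g
sodium bicarbonate: 58.7 mmol/L × 84 g/mol × 2.74 L ÷ 1000 = 13.51 g
trehalose: 8.55 g/L × 2.74 L = 23.43 g
L-asparagine monohydrate: 7.45 mmol/L × 150.13 g/mol × 2.74 L ÷ 1000 = 3.06 g
ferric ammonium citrate: 0.401 g/L × 2.74 L = 1.10 g

ammonium sulfate 24.58 g; sodium nitrate 9.50 g; sodium bicarbonate 13.51 g; trehalose 23.43 g; L-asparagine monohydrate 3.06 g; ferric ammonium citrate 1.10 g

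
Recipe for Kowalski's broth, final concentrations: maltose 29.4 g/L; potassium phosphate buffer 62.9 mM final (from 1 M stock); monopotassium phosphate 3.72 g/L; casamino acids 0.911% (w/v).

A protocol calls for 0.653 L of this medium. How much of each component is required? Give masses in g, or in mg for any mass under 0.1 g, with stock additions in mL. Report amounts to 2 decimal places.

maltose 19.20 g; potassium phosphate buffer 41.07 mL; monopotassium phosphate 2.43 g; casamino acids 5.95 g

Scale factor relative to 1 L: 0.653.
maltose: 29.4 g/L × 0.653 L = 19.20 g
potassium phosphate buffer: V = C2·V2/C1 = 62.9 mM × 653 mL ÷ 1000 mM = 41.07 mL
monopotassium phosphate: 3.72 g/L × 0.653 L = 2.43 g
casamino acids: 0.911% w/v = 9.11 g/L → 9.11 × 0.653 L = 5.95 g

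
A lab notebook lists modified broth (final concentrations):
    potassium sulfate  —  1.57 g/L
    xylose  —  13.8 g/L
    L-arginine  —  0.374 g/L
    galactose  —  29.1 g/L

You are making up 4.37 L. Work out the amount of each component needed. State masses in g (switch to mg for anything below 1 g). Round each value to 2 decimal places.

Scale factor relative to 1 L: 4.37.
potassium sulfate: 1.57 g/L × 4.37 L = 6.86 g
xylose: 13.8 g/L × 4.37 L = 60.31 g
L-arginine: 0.374 g/L × 4.37 L = 1.63 g
galactose: 29.1 g/L × 4.37 L = 127.17 g

potassium sulfate 6.86 g; xylose 60.31 g; L-arginine 1.63 g; galactose 127.17 g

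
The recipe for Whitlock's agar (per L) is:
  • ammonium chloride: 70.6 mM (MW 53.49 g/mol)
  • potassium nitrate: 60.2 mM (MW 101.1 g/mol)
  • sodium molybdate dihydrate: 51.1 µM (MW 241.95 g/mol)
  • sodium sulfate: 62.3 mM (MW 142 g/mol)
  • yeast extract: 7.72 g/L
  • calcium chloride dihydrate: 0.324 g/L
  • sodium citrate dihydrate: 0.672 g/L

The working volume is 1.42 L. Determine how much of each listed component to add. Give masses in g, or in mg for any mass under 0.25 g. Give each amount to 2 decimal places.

ammonium chloride 5.36 g; potassium nitrate 8.64 g; sodium molybdate dihydrate 17.56 mg; sodium sulfate 12.56 g; yeast extract 10.96 g; calcium chloride dihydrate 0.46 g; sodium citrate dihydrate 0.95 g

Scale factor relative to 1 L: 1.42.
ammonium chloride: 70.6 mmol/L × 53.49 g/mol × 1.42 L ÷ 1000 = 5.36 g
potassium nitrate: 60.2 mmol/L × 101.1 g/mol × 1.42 L ÷ 1000 = 8.64 g
sodium molybdate dihydrate: 51.1 µmol/L × 241.95 g/mol × 1.42 L ÷ 1000 = 17.56 mg
sodium sulfate: 62.3 mmol/L × 142 g/mol × 1.42 L ÷ 1000 = 12.56 g
yeast extract: 7.72 g/L × 1.42 L = 10.96 g
calcium chloride dihydrate: 0.324 g/L × 1.42 L = 0.46 g
sodium citrate dihydrate: 0.672 g/L × 1.42 L = 0.95 g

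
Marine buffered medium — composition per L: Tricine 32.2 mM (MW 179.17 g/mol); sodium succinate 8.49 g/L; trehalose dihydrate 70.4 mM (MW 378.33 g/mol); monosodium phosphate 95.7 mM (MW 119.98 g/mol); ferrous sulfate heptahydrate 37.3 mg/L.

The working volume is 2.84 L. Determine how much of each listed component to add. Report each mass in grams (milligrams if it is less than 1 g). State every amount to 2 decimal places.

Working volume: 2.84 L.
Tricine: 32.2 mmol/L × 179.17 g/mol × 2.84 L ÷ 1000 = 16.38 g
sodium succinate: 8.49 g/L × 2.84 L = 24.11 g
trehalose dihydrate: 70.4 mmol/L × 378.33 g/mol × 2.84 L ÷ 1000 = 75.64 g
monosodium phosphate: 95.7 mmol/L × 119.98 g/mol × 2.84 L ÷ 1000 = 32.61 g
ferrous sulfate heptahydrate: 37.3 mg/L × 2.84 L = 105.93 mg

Tricine 16.38 g; sodium succinate 24.11 g; trehalose dihydrate 75.64 g; monosodium phosphate 32.61 g; ferrous sulfate heptahydrate 105.93 mg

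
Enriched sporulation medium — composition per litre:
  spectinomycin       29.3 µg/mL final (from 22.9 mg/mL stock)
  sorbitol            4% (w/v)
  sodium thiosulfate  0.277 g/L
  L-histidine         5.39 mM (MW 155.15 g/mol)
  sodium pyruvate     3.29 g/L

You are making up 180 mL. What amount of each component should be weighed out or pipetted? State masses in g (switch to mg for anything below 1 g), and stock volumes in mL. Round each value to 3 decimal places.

Target volume = 180 mL = 0.18 L.
spectinomycin: V = C2·V2/C1 = 29.3 µg/mL × 180 mL ÷ 22900 µg/mL = 0.230 mL
sorbitol: 4 g per 100 mL × 180 mL ÷ 100 = 7.200 g
sodium thiosulfate: 0.277 g/L × 0.18 L = 0.04986 g = 49.860 mg
L-histidine: 5.39 mmol/L × 155.15 mg/mmol × 0.18 L = 150.527 mg
sodium pyruvate: 3.29 g/L × 0.18 L = 0.5922 g = 592.200 mg

spectinomycin 0.230 mL; sorbitol 7.200 g; sodium thiosulfate 49.860 mg; L-histidine 150.527 mg; sodium pyruvate 592.200 mg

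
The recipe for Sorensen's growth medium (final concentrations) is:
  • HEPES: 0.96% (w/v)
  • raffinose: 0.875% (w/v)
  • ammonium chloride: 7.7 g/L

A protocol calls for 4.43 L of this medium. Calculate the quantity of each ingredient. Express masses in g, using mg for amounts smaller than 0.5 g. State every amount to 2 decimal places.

HEPES 42.53 g; raffinose 38.76 g; ammonium chloride 34.11 g

Working volume: 4.43 L.
HEPES: 0.96 g per 100 mL × 4430 mL ÷ 100 = 42.53 g
raffinose: 0.875% w/v = 8.75 g/L → 8.75 × 4.43 L = 38.76 g
ammonium chloride: 7.7 g/L × 4.43 L = 34.11 g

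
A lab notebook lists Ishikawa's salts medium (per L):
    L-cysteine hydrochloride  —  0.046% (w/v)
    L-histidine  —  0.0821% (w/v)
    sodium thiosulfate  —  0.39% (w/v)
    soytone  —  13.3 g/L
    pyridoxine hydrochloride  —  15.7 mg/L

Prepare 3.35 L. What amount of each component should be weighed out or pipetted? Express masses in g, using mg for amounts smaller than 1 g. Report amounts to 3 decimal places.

Working volume: 3.35 L.
L-cysteine hydrochloride: 0.046% w/v = 0.46 g/L → 0.46 × 3.35 L = 1.541 g
L-histidine: 0.0821 g per 100 mL × 3350 mL ÷ 100 = 2.750 g
sodium thiosulfate: 0.39% w/v = 3.9 g/L → 3.9 × 3.35 L = 13.065 g
soytone: 13.3 g/L × 3.35 L = 44.555 g
pyridoxine hydrochloride: 15.7 mg/L × 3.35 L = 52.595 mg

L-cysteine hydrochloride 1.541 g; L-histidine 2.750 g; sodium thiosulfate 13.065 g; soytone 44.555 g; pyridoxine hydrochloride 52.595 mg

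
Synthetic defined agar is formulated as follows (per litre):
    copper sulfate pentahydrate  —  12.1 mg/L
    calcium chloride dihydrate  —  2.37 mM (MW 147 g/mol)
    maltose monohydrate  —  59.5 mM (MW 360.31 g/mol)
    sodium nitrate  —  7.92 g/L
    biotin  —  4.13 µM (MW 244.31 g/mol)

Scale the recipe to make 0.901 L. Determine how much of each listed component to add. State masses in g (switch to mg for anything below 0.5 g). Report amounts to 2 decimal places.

Scale factor relative to 1 L: 0.901.
copper sulfate pentahydrate: 12.1 mg/L × 0.901 L = 10.90 mg
calcium chloride dihydrate: 2.37 mmol/L × 147 mg/mmol × 0.901 L = 313.90 mg
maltose monohydrate: 59.5 mmol/L × 360.31 g/mol × 0.901 L ÷ 1000 = 19.32 g
sodium nitrate: 7.92 g/L × 0.901 L = 7.14 g
biotin: 4.13 µmol/L × 244.31 g/mol × 0.901 L ÷ 1000 = 0.91 mg

copper sulfate pentahydrate 10.90 mg; calcium chloride dihydrate 313.90 mg; maltose monohydrate 19.32 g; sodium nitrate 7.14 g; biotin 0.91 mg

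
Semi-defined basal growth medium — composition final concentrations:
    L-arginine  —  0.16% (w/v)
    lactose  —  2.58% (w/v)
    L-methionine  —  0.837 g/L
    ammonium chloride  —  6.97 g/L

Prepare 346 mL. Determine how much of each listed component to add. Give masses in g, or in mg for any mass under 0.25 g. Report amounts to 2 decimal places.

L-arginine 0.55 g; lactose 8.93 g; L-methionine 0.29 g; ammonium chloride 2.41 g

Target volume = 346 mL = 0.346 L.
L-arginine: 0.16% w/v = 1.6 g/L → 1.6 × 0.346 L = 0.55 g
lactose: 2.58 g per 100 mL × 346 mL ÷ 100 = 8.93 g
L-methionine: 0.837 g/L × 0.346 L = 0.29 g
ammonium chloride: 6.97 g/L × 0.346 L = 2.41 g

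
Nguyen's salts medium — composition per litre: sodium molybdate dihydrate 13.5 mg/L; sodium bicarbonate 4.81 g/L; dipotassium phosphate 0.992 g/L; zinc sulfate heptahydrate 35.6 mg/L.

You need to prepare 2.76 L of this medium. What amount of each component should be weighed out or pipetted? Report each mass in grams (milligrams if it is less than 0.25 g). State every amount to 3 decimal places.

Scale factor relative to 1 L: 2.76.
sodium molybdate dihydrate: 13.5 mg/L × 2.76 L = 37.260 mg
sodium bicarbonate: 4.81 g/L × 2.76 L = 13.276 g
dipotassium phosphate: 0.992 g/L × 2.76 L = 2.738 g
zinc sulfate heptahydrate: 35.6 mg/L × 2.76 L = 98.256 mg

sodium molybdate dihydrate 37.260 mg; sodium bicarbonate 13.276 g; dipotassium phosphate 2.738 g; zinc sulfate heptahydrate 98.256 mg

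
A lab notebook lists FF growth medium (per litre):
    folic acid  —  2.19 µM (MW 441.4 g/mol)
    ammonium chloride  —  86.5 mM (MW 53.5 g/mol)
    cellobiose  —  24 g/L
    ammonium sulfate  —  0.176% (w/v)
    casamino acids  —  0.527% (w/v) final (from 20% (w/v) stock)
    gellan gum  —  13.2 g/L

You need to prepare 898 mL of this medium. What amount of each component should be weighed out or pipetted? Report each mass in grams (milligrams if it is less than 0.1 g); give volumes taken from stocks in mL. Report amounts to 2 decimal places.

folic acid 0.87 mg; ammonium chloride 4.16 g; cellobiose 21.55 g; ammonium sulfate 1.58 g; casamino acids 23.66 mL; gellan gum 11.85 g

Scale factor relative to 1 L: 0.898.
folic acid: 2.19 µmol/L × 441.4 g/mol × 0.898 L ÷ 1000 = 0.87 mg
ammonium chloride: 86.5 mmol/L × 53.5 g/mol × 0.898 L ÷ 1000 = 4.16 g
cellobiose: 24 g/L × 0.898 L = 21.55 g
ammonium sulfate: 0.176% w/v = 1.76 g/L → 1.76 × 0.898 L = 1.58 g
casamino acids: V = C2·V2/C1 = 0.527% ÷ 20% × 898 mL = 23.66 mL
gellan gum: 13.2 g/L × 0.898 L = 11.85 g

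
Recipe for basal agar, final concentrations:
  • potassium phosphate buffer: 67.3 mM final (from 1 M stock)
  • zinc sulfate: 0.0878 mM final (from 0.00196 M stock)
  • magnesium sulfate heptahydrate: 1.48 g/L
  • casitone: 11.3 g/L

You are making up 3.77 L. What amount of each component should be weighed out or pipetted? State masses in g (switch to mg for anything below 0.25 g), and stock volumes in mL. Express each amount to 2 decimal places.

Scale factor relative to 1 L: 3.77.
potassium phosphate buffer: C1V1 = C2V2 → 67.3 mM × 3770 mL ÷ 1000 mM = 253.72 mL
zinc sulfate: V = C2·V2/C1 = 0.0878 mM × 3770 mL ÷ 1.96 mM = 168.88 mL
magnesium sulfate heptahydrate: 1.48 g/L × 3.77 L = 5.58 g
casitone: 11.3 g/L × 3.77 L = 42.60 g

potassium phosphate buffer 253.72 mL; zinc sulfate 168.88 mL; magnesium sulfate heptahydrate 5.58 g; casitone 42.60 g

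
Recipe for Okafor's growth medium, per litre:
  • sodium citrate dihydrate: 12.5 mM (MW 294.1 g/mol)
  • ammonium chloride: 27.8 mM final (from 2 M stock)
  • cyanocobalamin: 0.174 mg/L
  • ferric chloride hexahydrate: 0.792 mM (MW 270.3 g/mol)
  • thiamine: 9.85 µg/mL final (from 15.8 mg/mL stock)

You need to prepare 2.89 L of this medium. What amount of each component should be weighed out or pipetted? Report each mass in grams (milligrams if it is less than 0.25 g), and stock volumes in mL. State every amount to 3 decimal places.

Working volume: 2.89 L.
sodium citrate dihydrate: 12.5 mmol/L × 294.1 g/mol × 2.89 L ÷ 1000 = 10.624 g
ammonium chloride: V = C2·V2/C1 = 27.8 mM × 2890 mL ÷ 2000 mM = 40.171 mL
cyanocobalamin: 0.174 mg/L × 2.89 L = 0.503 mg
ferric chloride hexahydrate: 0.792 mmol/L × 270.3 g/mol × 2.89 L ÷ 1000 = 0.619 g
thiamine: dilute stock: 9.85 µg/mL × 2890 mL ÷ 15800 µg/mL = 1.802 mL

sodium citrate dihydrate 10.624 g; ammonium chloride 40.171 mL; cyanocobalamin 0.503 mg; ferric chloride hexahydrate 0.619 g; thiamine 1.802 mL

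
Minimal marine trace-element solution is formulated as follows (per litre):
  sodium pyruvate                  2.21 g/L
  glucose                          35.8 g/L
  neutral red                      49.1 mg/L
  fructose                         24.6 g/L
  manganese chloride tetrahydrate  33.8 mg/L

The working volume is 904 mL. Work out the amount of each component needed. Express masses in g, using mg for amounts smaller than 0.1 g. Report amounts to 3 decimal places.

Scale factor relative to 1 L: 0.904.
sodium pyruvate: 2.21 g/L × 0.904 L = 1.998 g
glucose: 35.8 g/L × 0.904 L = 32.363 g
neutral red: 49.1 mg/L × 0.904 L = 44.386 mg
fructose: 24.6 g/L × 0.904 L = 22.238 g
manganese chloride tetrahydrate: 33.8 mg/L × 0.904 L = 30.555 mg

sodium pyruvate 1.998 g; glucose 32.363 g; neutral red 44.386 mg; fructose 22.238 g; manganese chloride tetrahydrate 30.555 mg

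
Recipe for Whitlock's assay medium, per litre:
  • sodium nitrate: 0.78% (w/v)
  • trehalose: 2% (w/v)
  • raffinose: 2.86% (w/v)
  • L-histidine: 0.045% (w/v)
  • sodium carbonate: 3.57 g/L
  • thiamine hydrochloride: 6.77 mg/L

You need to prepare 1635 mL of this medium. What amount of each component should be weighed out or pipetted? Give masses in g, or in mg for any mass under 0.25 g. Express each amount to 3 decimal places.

Target volume = 1635 mL = 1.635 L.
sodium nitrate: 0.78% w/v = 7.8 g/L → 7.8 × 1.635 L = 12.753 g
trehalose: 2 g per 100 mL × 1635 mL ÷ 100 = 32.700 g
raffinose: 2.86% w/v = 28.6 g/L → 28.6 × 1.635 L = 46.761 g
L-histidine: 0.045% w/v = 0.45 g/L → 0.45 × 1.635 L = 0.736 g
sodium carbonate: 3.57 g/L × 1.635 L = 5.837 g
thiamine hydrochloride: 6.77 mg/L × 1.635 L = 11.069 mg

sodium nitrate 12.753 g; trehalose 32.700 g; raffinose 46.761 g; L-histidine 0.736 g; sodium carbonate 5.837 g; thiamine hydrochloride 11.069 mg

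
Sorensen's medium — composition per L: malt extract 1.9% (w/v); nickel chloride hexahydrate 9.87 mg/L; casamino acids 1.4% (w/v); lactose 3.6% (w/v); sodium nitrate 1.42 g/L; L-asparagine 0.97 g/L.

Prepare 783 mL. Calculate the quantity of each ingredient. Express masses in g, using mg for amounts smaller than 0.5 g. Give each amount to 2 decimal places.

malt extract 14.88 g; nickel chloride hexahydrate 7.73 mg; casamino acids 10.96 g; lactose 28.19 g; sodium nitrate 1.11 g; L-asparagine 0.76 g

Working volume: 783 mL = 0.783 L.
malt extract: 1.9% w/v = 19 g/L → 19 × 0.783 L = 14.88 g
nickel chloride hexahydrate: 9.87 mg/L × 0.783 L = 7.73 mg
casamino acids: 1.4 g per 100 mL × 783 mL ÷ 100 = 10.96 g
lactose: 3.6% w/v = 36 g/L → 36 × 0.783 L = 28.19 g
sodium nitrate: 1.42 g/L × 0.783 L = 1.11 g
L-asparagine: 0.97 g/L × 0.783 L = 0.76 g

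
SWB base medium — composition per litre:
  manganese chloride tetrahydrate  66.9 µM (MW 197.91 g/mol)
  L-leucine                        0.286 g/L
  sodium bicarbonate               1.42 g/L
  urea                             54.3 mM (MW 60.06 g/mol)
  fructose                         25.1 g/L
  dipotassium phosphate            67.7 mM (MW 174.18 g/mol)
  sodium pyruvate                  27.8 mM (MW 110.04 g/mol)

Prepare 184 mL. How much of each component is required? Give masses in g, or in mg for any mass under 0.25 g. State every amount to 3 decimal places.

manganese chloride tetrahydrate 2.436 mg; L-leucine 52.624 mg; sodium bicarbonate 0.261 g; urea 0.600 g; fructose 4.618 g; dipotassium phosphate 2.170 g; sodium pyruvate 0.563 g

Scale factor relative to 1 L: 0.184.
manganese chloride tetrahydrate: 66.9 µmol/L × 197.91 g/mol × 0.184 L ÷ 1000 = 2.436 mg
L-leucine: 0.286 g/L × 0.184 L = 0.052624 g = 52.624 mg
sodium bicarbonate: 1.42 g/L × 0.184 L = 0.261 g
urea: 54.3 mmol/L × 60.06 g/mol × 0.184 L ÷ 1000 = 0.600 g
fructose: 25.1 g/L × 0.184 L = 4.618 g
dipotassium phosphate: 67.7 mmol/L × 174.18 g/mol × 0.184 L ÷ 1000 = 2.170 g
sodium pyruvate: 27.8 mmol/L × 110.04 g/mol × 0.184 L ÷ 1000 = 0.563 g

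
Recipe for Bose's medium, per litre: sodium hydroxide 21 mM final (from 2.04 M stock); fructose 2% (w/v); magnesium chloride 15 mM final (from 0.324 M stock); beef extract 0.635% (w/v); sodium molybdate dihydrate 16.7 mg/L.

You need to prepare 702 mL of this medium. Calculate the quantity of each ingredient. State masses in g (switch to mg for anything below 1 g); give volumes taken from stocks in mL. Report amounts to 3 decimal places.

Target volume = 702 mL = 0.702 L.
sodium hydroxide: C1V1 = C2V2 → 21 mM × 702 mL ÷ 2040 mM = 7.226 mL
fructose: 2% w/v = 20 g/L → 20 × 0.702 L = 14.040 g
magnesium chloride: C1V1 = C2V2 → 15 mM × 702 mL ÷ 324 mM = 32.500 mL
beef extract: 0.635% w/v = 6.35 g/L → 6.35 × 0.702 L = 4.458 g
sodium molybdate dihydrate: 16.7 mg/L × 0.702 L = 11.723 mg

sodium hydroxide 7.226 mL; fructose 14.040 g; magnesium chloride 32.500 mL; beef extract 4.458 g; sodium molybdate dihydrate 11.723 mg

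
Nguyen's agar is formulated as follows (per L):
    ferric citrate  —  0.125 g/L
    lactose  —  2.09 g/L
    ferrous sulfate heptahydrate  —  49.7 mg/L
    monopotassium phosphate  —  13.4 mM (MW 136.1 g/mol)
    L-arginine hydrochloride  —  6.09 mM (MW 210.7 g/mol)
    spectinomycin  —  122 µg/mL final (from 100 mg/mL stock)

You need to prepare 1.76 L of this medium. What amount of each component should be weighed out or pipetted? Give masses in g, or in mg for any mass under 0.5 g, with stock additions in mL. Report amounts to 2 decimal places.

Scale factor relative to 1 L: 1.76.
ferric citrate: 0.125 g/L × 1.76 L = 0.22 g = 220.00 mg
lactose: 2.09 g/L × 1.76 L = 3.68 g
ferrous sulfate heptahydrate: 49.7 mg/L × 1.76 L = 87.47 mg
monopotassium phosphate: 13.4 mmol/L × 136.1 g/mol × 1.76 L ÷ 1000 = 3.21 g
L-arginine hydrochloride: 6.09 mmol/L × 210.7 g/mol × 1.76 L ÷ 1000 = 2.26 g
spectinomycin: C1V1 = C2V2 → 122 µg/mL × 1760 mL ÷ 100000 µg/mL = 2.15 mL

ferric citrate 220.00 mg; lactose 3.68 g; ferrous sulfate heptahydrate 87.47 mg; monopotassium phosphate 3.21 g; L-arginine hydrochloride 2.26 g; spectinomycin 2.15 mL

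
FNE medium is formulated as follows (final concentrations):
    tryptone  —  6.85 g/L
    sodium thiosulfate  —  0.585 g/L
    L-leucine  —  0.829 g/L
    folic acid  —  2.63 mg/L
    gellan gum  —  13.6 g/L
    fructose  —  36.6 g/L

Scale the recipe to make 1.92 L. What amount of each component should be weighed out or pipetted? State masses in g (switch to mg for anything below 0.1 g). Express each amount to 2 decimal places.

tryptone 13.15 g; sodium thiosulfate 1.12 g; L-leucine 1.59 g; folic acid 5.05 mg; gellan gum 26.11 g; fructose 70.27 g

Working volume: 1.92 L.
tryptone: 6.85 g/L × 1.92 L = 13.15 g
sodium thiosulfate: 0.585 g/L × 1.92 L = 1.12 g
L-leucine: 0.829 g/L × 1.92 L = 1.59 g
folic acid: 2.63 mg/L × 1.92 L = 5.05 mg
gellan gum: 13.6 g/L × 1.92 L = 26.11 g
fructose: 36.6 g/L × 1.92 L = 70.27 g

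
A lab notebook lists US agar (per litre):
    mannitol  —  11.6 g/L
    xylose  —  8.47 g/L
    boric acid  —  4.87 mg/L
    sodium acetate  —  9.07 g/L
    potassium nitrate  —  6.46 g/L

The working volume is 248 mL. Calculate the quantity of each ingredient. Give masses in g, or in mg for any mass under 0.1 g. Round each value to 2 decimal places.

mannitol 2.88 g; xylose 2.10 g; boric acid 1.21 mg; sodium acetate 2.25 g; potassium nitrate 1.60 g

Target volume = 248 mL = 0.248 L.
mannitol: 11.6 g/L × 0.248 L = 2.88 g
xylose: 8.47 g/L × 0.248 L = 2.10 g
boric acid: 4.87 mg/L × 0.248 L = 1.21 mg
sodium acetate: 9.07 g/L × 0.248 L = 2.25 g
potassium nitrate: 6.46 g/L × 0.248 L = 1.60 g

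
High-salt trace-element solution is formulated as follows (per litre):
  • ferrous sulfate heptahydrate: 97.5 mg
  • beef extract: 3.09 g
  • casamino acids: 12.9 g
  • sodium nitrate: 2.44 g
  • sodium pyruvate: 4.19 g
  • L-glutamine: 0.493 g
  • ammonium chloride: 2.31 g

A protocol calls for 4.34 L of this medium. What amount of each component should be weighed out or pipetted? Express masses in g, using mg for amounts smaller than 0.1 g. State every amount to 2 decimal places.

ferrous sulfate heptahydrate 0.42 g; beef extract 13.41 g; casamino acids 55.99 g; sodium nitrate 10.59 g; sodium pyruvate 18.18 g; L-glutamine 2.14 g; ammonium chloride 10.03 g

Ratio of target to recipe volume: 4340 / 1000 = 4.34.
ferrous sulfate heptahydrate: 97.5 mg × (4340 mL / 1000 mL) = 423.15 mg = 0.42 g
beef extract: 3.09 g × (4340 mL / 1000 mL) = 13.41 g
casamino acids: 12.9 g × (4340 mL / 1000 mL) = 55.99 g
sodium nitrate: 2.44 g × (4340 mL / 1000 mL) = 10.59 g
sodium pyruvate: 4.19 g × (4340 mL / 1000 mL) = 18.18 g
L-glutamine: 0.493 g × (4340 mL / 1000 mL) = 2.14 g
ammonium chloride: 2.31 g × (4340 mL / 1000 mL) = 10.03 g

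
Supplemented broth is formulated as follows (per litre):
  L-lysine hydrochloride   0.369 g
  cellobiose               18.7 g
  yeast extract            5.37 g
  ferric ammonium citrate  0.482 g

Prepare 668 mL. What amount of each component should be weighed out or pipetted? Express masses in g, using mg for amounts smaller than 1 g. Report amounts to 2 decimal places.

Scale factor = 668 mL / 1000 mL = 0.668.
L-lysine hydrochloride: 0.369 g × (668 mL / 1000 mL) = 0.246492 g = 246.49 mg
cellobiose: 18.7 g × (668 mL / 1000 mL) = 12.49 g
yeast extract: 5.37 g × (668 mL / 1000 mL) = 3.59 g
ferric ammonium citrate: 0.482 g × (668 mL / 1000 mL) = 0.321976 g = 321.98 mg

L-lysine hydrochloride 246.49 mg; cellobiose 12.49 g; yeast extract 3.59 g; ferric ammonium citrate 321.98 mg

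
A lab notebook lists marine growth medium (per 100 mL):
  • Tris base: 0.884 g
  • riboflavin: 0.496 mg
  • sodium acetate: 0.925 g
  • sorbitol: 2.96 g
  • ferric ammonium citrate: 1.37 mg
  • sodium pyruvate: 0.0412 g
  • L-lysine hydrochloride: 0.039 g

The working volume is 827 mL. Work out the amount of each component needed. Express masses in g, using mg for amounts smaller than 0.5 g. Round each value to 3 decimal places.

Scale factor = 827 mL / 100 mL = 8.27.
Tris base: 0.884 g × (827 mL / 100 mL) = 7.311 g
riboflavin: 0.496 mg × (827 mL / 100 mL) = 4.102 mg
sodium acetate: 0.925 g × (827 mL / 100 mL) = 7.650 g
sorbitol: 2.96 g × (827 mL / 100 mL) = 24.479 g
ferric ammonium citrate: 1.37 mg × (827 mL / 100 mL) = 11.330 mg
sodium pyruvate: 0.0412 g × (827 mL / 100 mL) = 0.340724 g = 340.724 mg
L-lysine hydrochloride: 0.039 g × (827 mL / 100 mL) = 0.32253 g = 322.530 mg

Tris base 7.311 g; riboflavin 4.102 mg; sodium acetate 7.650 g; sorbitol 24.479 g; ferric ammonium citrate 11.330 mg; sodium pyruvate 340.724 mg; L-lysine hydrochloride 322.530 mg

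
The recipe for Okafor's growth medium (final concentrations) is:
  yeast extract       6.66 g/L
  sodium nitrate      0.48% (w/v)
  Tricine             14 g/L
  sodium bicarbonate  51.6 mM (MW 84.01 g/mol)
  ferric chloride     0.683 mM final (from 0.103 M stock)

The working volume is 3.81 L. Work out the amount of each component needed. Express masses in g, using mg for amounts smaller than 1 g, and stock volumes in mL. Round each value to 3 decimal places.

Scale factor relative to 1 L: 3.81.
yeast extract: 6.66 g/L × 3.81 L = 25.375 g
sodium nitrate: 0.48% w/v = 4.8 g/L → 4.8 × 3.81 L = 18.288 g
Tricine: 14 g/L × 3.81 L = 53.340 g
sodium bicarbonate: 51.6 mmol/L × 84.01 g/mol × 3.81 L ÷ 1000 = 16.516 g
ferric chloride: C1V1 = C2V2 → 0.683 mM × 3810 mL ÷ 103 mM = 25.264 mL

yeast extract 25.375 g; sodium nitrate 18.288 g; Tricine 53.340 g; sodium bicarbonate 16.516 g; ferric chloride 25.264 mL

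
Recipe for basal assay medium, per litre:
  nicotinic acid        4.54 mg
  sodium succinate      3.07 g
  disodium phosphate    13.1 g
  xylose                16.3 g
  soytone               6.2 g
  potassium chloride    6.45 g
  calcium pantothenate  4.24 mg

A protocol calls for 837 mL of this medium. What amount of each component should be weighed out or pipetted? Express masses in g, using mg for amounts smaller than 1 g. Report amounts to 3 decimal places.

Scale factor = 837 mL / 1000 mL = 0.837.
nicotinic acid: 4.54 mg × (837 mL / 1000 mL) = 3.800 mg
sodium succinate: 3.07 g × (837 mL / 1000 mL) = 2.570 g
disodium phosphate: 13.1 g × (837 mL / 1000 mL) = 10.965 g
xylose: 16.3 g × (837 mL / 1000 mL) = 13.643 g
soytone: 6.2 g × (837 mL / 1000 mL) = 5.189 g
potassium chloride: 6.45 g × (837 mL / 1000 mL) = 5.399 g
calcium pantothenate: 4.24 mg × (837 mL / 1000 mL) = 3.549 mg

nicotinic acid 3.800 mg; sodium succinate 2.570 g; disodium phosphate 10.965 g; xylose 13.643 g; soytone 5.189 g; potassium chloride 5.399 g; calcium pantothenate 3.549 mg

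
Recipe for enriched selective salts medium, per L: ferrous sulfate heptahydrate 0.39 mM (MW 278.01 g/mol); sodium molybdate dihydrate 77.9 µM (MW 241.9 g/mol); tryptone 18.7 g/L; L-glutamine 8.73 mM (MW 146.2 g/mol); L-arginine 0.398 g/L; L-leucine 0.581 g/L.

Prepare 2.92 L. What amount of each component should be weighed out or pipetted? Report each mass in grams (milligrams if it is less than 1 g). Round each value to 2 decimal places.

Working volume: 2.92 L.
ferrous sulfate heptahydrate: 0.39 mmol/L × 278.01 mg/mmol × 2.92 L = 316.60 mg
sodium molybdate dihydrate: 77.9 µmol/L × 241.9 g/mol × 2.92 L ÷ 1000 = 55.02 mg
tryptone: 18.7 g/L × 2.92 L = 54.60 g
L-glutamine: 8.73 mmol/L × 146.2 g/mol × 2.92 L ÷ 1000 = 3.73 g
L-arginine: 0.398 g/L × 2.92 L = 1.16 g
L-leucine: 0.581 g/L × 2.92 L = 1.70 g

ferrous sulfate heptahydrate 316.60 mg; sodium molybdate dihydrate 55.02 mg; tryptone 54.60 g; L-glutamine 3.73 g; L-arginine 1.16 g; L-leucine 1.70 g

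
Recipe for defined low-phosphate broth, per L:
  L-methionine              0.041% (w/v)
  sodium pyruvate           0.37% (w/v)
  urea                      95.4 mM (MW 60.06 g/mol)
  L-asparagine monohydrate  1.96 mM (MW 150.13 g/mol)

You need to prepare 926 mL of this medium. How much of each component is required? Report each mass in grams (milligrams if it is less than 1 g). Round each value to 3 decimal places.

L-methionine 379.660 mg; sodium pyruvate 3.426 g; urea 5.306 g; L-asparagine monohydrate 272.480 mg

Target volume = 926 mL = 0.926 L.
L-methionine: 0.041 g per 100 mL × 926 mL ÷ 100 = 0.37966 g = 379.660 mg
sodium pyruvate: 0.37 g per 100 mL × 926 mL ÷ 100 = 3.426 g
urea: 95.4 mmol/L × 60.06 g/mol × 0.926 L ÷ 1000 = 5.306 g
L-asparagine monohydrate: 1.96 mmol/L × 150.13 mg/mmol × 0.926 L = 272.480 mg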